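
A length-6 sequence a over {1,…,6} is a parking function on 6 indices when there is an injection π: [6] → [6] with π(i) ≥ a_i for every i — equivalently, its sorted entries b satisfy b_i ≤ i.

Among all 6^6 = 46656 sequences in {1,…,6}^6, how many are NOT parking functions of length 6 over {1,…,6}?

29849

Count = 1·7^5 = 1 · 16807 = 16807 (Pollak)
Example (3,5,5,4,3,4) → sorted (3,3,4,4,5,5): b_1=3>1, not a PF.
So 46656 − 16807 = 29849 fail.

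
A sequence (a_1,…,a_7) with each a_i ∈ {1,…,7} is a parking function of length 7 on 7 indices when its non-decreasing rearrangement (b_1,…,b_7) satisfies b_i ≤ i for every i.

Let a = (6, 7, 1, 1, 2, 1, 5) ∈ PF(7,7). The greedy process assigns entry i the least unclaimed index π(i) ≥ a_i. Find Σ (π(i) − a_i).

Σπ(i) = 1+…+7 = 28; Σa = 6+7+1+1+2+1+5 = 23; disp = 28−23 = 5.

5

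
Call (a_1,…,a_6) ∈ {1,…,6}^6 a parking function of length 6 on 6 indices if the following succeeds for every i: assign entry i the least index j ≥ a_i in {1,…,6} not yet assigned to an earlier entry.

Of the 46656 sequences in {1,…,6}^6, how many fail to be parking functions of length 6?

29849

|PF(6,6)| = (6+1−6)·(6+1)^{6−1} = 1 · 16807 = 16807
E.g. (6,1,1,4,4,6) → sorted (1,1,4,4,6,6): b_3=4>3, not a PF.
Total 46656; non-PF = 46656−16807 = 29849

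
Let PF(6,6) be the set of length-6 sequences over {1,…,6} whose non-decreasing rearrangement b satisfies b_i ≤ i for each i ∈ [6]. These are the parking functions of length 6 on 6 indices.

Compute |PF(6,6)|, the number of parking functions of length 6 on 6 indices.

16807

Count = (6−6+1)·(6+1)^(6−1) = 1×16807 = 16807 (Konheim–Weiss)
Check (4,2,1,1,3,3) → sorted (1,1,2,3,3,4): b_i ≤ i ∀i, a PF.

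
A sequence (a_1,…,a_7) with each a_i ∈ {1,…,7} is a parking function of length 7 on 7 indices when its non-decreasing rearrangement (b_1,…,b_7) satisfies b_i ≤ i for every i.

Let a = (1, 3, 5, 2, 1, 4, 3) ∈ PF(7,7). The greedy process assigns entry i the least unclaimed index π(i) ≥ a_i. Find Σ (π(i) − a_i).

9

Σπ(i) = 1+…+7 = 28; Σa = 1+3+5+2+1+4+3 = 19; disp = 28−19 = 9.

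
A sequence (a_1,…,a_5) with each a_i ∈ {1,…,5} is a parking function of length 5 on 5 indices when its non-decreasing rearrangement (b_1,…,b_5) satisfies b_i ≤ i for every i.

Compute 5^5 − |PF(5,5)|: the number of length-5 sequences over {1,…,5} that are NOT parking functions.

#PF = (5−5+1)·(5+1)^(5−1) = 1×1296 = 1296 (Pollak)
Check (1,4,5,3,3) → sorted (1,3,3,4,5): b_2=3>2, not a PF.
5^5 − 1296 = 3125 − 1296 = 1829

1829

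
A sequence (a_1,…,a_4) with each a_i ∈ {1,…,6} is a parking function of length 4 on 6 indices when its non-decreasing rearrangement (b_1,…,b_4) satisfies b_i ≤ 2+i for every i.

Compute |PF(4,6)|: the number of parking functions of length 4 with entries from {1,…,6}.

1029

|PF| = (6−4+1)·(6+1)^(4−1) = 3·343 = 1029
Example (2,1,5,4) → sorted (1,2,4,5): b_i ≤ 2+i ∀i, a PF.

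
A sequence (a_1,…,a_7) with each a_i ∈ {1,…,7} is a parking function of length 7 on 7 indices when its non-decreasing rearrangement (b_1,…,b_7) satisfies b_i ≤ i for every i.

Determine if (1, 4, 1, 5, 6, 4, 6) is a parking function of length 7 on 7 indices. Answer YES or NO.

Order a: b = (1, 1, 4, 4, 5, 6, 6).
  b_1=1 ≤ 1
  b_2=1 ≤ 2
  b_3=4 > 3
  fails at i=3 ⇒ NO

NO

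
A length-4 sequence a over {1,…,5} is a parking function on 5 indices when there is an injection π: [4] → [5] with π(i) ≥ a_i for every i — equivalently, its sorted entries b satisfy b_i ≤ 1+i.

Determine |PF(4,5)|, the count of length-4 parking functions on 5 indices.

Count = (5−4+1)·(5+1)^(4−1) = 2·216 = 432
One tuple (4,5,3,2) → sorted (2,3,4,5): b_i ≤ 1+i ∀i, a PF.

432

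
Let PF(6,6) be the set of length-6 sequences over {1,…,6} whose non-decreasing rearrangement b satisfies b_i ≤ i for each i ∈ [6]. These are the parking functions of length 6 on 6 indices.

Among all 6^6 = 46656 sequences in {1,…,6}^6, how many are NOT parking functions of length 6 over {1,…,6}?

29849

Count = 1·7^5 = 1·16807 = 16807 (Pollak)
One tuple (1,6,6,6,6,1) → sorted (1,1,6,6,6,6): b_3=6>3, not a PF.
So 46656 − 16807 = 29849 fail.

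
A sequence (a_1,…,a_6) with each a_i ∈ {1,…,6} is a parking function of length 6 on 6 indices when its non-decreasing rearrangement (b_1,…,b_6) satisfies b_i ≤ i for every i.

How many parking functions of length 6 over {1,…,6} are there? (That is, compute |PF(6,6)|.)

|PF(6,6)| = 1·7^5 = 1 · 16807 = 16807
E.g. (1,2,6,3,2,5) → sorted (1,2,2,3,5,6): b_i ≤ i ∀i, a PF.

16807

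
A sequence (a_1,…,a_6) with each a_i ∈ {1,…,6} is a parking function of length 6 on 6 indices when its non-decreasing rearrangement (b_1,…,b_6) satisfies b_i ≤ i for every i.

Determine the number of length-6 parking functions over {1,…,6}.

#PF = (6−6+1)·(6+1)^(6−1) = 1·16807 = 16807 [KW]
One tuple (6,1,4,2,4,2) → sorted (1,2,2,4,4,6): b_i ≤ i ∀i, a PF.

16807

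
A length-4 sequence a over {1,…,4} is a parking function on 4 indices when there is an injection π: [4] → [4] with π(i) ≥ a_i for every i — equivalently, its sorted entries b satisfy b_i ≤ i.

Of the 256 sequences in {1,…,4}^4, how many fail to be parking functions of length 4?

Count = (4−4+1)·(4+1)^(4−1) = 1·125 = 125 [KW]
Check (4,4,4,3) → sorted (3,4,4,4): b_1=3>1, not a PF.
4^4 − 125 = 256 − 125 = 131

131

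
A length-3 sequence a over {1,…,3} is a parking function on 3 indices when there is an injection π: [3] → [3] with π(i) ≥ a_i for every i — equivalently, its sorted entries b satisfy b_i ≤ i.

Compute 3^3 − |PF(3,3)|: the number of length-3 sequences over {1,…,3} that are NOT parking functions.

|PF| = (4−3)·4^(3−1) = 1 · 16 = 16
Example (3,2,2) → sorted (2,2,3): b_1=2>1, not a PF.
3^3 − 16 = 27 − 16 = 11

11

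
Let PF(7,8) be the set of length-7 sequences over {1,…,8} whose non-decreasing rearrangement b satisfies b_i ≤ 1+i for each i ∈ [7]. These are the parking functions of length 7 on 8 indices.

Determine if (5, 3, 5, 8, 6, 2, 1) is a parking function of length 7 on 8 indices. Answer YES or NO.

Rearranged: b = (1, 2, 3, 5, 5, 6, 8).
  b_1=1 ≤ 2
  b_2=2 ≤ 3
  b_3=3 ≤ 4
  b_4=5 ≤ 5
  b_5=5 ≤ 6
  b_6=6 ≤ 7
  b_7=8 ≤ 8
All bounds hold ⇒ YES

YES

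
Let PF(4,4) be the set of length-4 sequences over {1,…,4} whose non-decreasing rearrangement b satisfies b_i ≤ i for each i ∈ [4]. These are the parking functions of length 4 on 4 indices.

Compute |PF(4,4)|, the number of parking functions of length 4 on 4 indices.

#PF = (4−4+1)·(4+1)^(4−1) = 1·125 = 125
One tuple (2,2,4,1) → sorted (1,2,2,4): b_i ≤ i ∀i, a PF.

125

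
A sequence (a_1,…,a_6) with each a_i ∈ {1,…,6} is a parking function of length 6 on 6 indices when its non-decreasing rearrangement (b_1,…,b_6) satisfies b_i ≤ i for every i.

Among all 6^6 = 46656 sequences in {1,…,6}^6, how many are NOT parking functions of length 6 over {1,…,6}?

#PF = 1·7^5 = 1·16807 = 16807 [KW]
E.g. (5,5,5,1,6,6) → sorted (1,5,5,5,6,6): b_2=5>2, not a PF.
So 46656 − 16807 = 29849 fail.

29849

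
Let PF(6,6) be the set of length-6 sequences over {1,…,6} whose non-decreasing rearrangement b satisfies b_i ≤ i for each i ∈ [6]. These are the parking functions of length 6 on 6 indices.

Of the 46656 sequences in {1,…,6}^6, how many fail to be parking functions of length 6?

29849

|PF(6,6)| = (7−6)·7^(6−1) = 1 · 16807 = 16807 [KW]
One tuple (6,3,6,6,2,6) → sorted (2,3,6,6,6,6): b_1=2>1, not a PF.
So 46656 − 16807 = 29849 fail.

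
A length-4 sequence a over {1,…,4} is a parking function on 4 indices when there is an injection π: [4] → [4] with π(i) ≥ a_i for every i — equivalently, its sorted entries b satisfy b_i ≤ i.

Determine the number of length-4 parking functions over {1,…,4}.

125

|PF| = (4+1−4)·(4+1)^{4−1} = 1 · 125 = 125
Example (1,1,1,4) → sorted (1,1,1,4): b_i ≤ i ∀i, a PF.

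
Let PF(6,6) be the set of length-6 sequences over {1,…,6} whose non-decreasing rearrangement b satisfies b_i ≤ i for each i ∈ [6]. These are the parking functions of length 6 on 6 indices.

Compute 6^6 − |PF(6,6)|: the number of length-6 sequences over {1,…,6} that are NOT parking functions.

#PF = 1·7^5 = 1×16807 = 16807 (Pollak)
E.g. (6,6,6,4,5,3) → sorted (3,4,5,6,6,6): b_1=3>1, not a PF.
6^6 − 16807 = 46656 − 16807 = 29849

29849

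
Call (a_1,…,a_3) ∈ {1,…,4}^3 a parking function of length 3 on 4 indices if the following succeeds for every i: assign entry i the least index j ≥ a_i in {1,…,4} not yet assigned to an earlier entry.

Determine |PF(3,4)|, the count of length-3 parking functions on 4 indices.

|PF| = 2·5^2 = 2 · 25 = 50
Check (4,1,1) → sorted (1,1,4): b_i ≤ 1+i ∀i, a PF.

50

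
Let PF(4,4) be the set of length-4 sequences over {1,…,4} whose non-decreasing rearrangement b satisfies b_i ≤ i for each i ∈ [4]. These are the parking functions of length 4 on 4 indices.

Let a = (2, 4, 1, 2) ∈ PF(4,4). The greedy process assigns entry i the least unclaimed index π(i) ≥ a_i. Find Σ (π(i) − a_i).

1

Σπ = 10 ({1..4} each once); Σa = 2+4+1+2 = 9; disp = 10−9 = 1.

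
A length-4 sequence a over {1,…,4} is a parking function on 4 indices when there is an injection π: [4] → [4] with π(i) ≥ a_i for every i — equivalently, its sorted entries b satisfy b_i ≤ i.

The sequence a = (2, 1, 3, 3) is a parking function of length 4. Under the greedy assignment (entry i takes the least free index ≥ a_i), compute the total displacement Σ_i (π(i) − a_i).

1

Σπ(i) = 1+…+4 = 10; Σa = 2+1+3+3 = 9; disp = 10−9 = 1.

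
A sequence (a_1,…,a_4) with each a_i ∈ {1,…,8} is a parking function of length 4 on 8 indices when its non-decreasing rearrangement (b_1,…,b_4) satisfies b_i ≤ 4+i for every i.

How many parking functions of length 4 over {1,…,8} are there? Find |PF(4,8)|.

3645

|PF| = (9−4)·9^(4−1) = 5×729 = 3645 [KW]
Check (1,5,1,4) → sorted (1,1,4,5): b_i ≤ 4+i ∀i, a PF.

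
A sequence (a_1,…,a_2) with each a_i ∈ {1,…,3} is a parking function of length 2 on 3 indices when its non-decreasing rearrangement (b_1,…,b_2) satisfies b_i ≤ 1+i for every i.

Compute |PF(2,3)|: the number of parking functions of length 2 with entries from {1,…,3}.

#PF = (3+1−2)·(3+1)^{2−1} = 2·4 = 8 (Pollak)
One tuple (2,2) → sorted (2,2): b_i ≤ 1+i ∀i, a PF.

8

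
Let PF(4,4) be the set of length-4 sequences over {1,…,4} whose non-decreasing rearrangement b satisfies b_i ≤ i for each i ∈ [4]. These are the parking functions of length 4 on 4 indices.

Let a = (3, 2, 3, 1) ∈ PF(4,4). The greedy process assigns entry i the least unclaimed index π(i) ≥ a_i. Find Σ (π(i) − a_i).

1

Σπ = 4·5/2 = 10 (π permutes [4]); Σa = 3+2+3+1 = 9; disp = 10−9 = 1.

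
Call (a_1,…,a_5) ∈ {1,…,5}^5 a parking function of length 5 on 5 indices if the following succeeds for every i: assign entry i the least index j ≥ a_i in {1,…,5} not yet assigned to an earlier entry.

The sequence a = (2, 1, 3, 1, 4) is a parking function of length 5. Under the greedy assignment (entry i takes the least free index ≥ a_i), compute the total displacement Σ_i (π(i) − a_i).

Σπ(i) = 1+…+5 = 15; Σa = 2+1+3+1+4 = 11; disp = 15−11 = 4.

4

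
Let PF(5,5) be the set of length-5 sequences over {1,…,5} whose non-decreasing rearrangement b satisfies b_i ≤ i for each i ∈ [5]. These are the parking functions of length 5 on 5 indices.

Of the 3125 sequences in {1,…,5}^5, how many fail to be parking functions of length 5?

#PF = (5−5+1)·(5+1)^(5−1) = 1 · 1296 = 1296 (Pollak)
Example (2,5,2,4,5) → sorted (2,2,4,5,5): b_1=2>1, not a PF.
5^5 − 1296 = 3125 − 1296 = 1829

1829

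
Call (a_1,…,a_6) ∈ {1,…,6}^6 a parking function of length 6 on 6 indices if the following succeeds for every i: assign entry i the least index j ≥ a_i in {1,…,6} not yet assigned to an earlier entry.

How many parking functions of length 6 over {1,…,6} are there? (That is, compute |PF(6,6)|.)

#PF = (7−6)·7^(6−1) = 1 · 16807 = 16807 (Konheim–Weiss)
E.g. (1,2,2,5,1,3) → sorted (1,1,2,2,3,5): b_i ≤ i ∀i, a PF.

16807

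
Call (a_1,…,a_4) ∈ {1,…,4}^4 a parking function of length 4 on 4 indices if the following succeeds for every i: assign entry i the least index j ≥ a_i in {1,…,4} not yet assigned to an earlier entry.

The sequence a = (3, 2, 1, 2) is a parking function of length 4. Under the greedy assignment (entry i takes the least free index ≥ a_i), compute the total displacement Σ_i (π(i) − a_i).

Σπ = 10 ({1..4} each once); Σa = 3+2+1+2 = 8; disp = 10−8 = 2.

2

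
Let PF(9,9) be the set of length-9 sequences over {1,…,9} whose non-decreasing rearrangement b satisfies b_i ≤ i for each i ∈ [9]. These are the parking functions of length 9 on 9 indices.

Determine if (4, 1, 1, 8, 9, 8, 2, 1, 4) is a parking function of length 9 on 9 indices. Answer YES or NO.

NO

Sorted: b = (1, 1, 1, 2, 4, 4, 8, 8, 9).
  b_1=1 ≤ 1
  b_2=1 ≤ 2
  b_3=1 ≤ 3
  b_4=2 ≤ 4
  b_5=4 ≤ 5
  b_6=4 ≤ 6
  b_7=8 > 7
  fails at i=7 ⇒ NO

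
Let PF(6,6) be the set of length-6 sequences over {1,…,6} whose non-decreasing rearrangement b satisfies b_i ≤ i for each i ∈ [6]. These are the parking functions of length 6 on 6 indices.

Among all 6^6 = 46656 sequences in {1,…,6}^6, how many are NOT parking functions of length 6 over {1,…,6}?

Count = (7−6)·7^(6−1) = 1×16807 = 16807 (Konheim–Weiss)
E.g. (5,2,5,4,6,4) → sorted (2,4,4,5,5,6): b_1=2>1, not a PF.
Total 46656; non-PF = 46656−16807 = 29849

29849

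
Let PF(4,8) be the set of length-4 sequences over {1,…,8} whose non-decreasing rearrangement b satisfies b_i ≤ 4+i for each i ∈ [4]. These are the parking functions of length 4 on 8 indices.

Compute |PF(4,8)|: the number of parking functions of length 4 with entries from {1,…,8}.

3645

Count = 5·9^3 = 5 · 729 = 3645 (Konheim–Weiss)
E.g. (8,3,7,3) → sorted (3,3,7,8): b_i ≤ 4+i ∀i, a PF.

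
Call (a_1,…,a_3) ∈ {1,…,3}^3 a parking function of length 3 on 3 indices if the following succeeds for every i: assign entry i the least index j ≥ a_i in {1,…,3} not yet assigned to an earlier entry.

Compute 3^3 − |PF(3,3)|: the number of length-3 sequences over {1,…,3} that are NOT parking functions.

Count = (3+1−3)·(3+1)^{3−1} = 1·16 = 16 [KW]
E.g. (3,1,3) → sorted (1,3,3): b_2=3>2, not a PF.
Total 27; non-PF = 27−16 = 11

11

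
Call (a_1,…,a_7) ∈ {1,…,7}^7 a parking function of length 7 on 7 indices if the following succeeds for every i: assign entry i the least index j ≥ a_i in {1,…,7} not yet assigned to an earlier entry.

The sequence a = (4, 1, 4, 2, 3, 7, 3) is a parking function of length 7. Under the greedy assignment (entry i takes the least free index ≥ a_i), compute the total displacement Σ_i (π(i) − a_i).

4

Σπ(i) = 1+…+7 = 28; Σa = 4+1+4+2+3+7+3 = 24; disp = 28−24 = 4.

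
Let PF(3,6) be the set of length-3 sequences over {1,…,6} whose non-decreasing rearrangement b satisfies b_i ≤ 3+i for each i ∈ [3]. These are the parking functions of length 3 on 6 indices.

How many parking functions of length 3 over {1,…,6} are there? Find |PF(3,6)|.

196

|PF| = (6+1−3)·(6+1)^{3−1} = 4 · 49 = 196
One tuple (4,6,4) → sorted (4,4,6): b_i ≤ 3+i ∀i, a PF.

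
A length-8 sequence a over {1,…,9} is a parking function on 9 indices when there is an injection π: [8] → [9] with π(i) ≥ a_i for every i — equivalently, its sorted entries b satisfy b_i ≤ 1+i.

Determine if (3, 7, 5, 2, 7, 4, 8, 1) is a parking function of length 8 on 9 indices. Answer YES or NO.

Order a: b = (1, 2, 3, 4, 5, 7, 7, 8).
  b_1=1 ≤ 2
  b_2=2 ≤ 3
  b_3=3 ≤ 4
  b_4=4 ≤ 5
  b_5=5 ≤ 6
  b_6=7 ≤ 7
  b_7=7 ≤ 8
  b_8=8 ≤ 9
All bounds hold ⇒ YES

YES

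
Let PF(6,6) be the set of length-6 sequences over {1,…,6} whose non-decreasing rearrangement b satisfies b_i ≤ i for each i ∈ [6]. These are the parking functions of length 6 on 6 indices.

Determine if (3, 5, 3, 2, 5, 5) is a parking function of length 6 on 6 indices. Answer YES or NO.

Sorted: b = (2, 3, 3, 5, 5, 5).
  b_1=2 > 1
  fails at i=1 ⇒ NO

NO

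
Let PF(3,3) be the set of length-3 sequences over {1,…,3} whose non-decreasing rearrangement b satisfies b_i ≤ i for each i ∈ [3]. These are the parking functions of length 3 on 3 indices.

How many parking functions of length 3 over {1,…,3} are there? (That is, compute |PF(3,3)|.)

|PF(3,3)| = (3−3+1)·(3+1)^(3−1) = 1×16 = 16 (Konheim–Weiss)
E.g. (2,1,1) → sorted (1,1,2): b_i ≤ i ∀i, a PF.

16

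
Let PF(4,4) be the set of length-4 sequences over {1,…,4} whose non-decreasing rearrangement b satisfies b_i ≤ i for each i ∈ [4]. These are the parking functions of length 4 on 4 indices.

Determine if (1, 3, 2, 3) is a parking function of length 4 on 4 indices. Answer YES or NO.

Rearranged: b = (1, 2, 3, 3).
  b_1=1 ≤ 1
  b_2=2 ≤ 2
  b_3=3 ≤ 3
  b_4=3 ≤ 4
All bounds hold ⇒ YES

YES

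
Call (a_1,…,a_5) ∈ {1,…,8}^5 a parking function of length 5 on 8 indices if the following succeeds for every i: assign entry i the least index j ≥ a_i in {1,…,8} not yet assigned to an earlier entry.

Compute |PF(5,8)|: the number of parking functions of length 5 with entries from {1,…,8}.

26244

|PF| = (8−5+1)·(8+1)^(5−1) = 4×6561 = 26244 (Pollak)
One tuple (1,4,5,7,3) → sorted (1,3,4,5,7): b_i ≤ 3+i ∀i, a PF.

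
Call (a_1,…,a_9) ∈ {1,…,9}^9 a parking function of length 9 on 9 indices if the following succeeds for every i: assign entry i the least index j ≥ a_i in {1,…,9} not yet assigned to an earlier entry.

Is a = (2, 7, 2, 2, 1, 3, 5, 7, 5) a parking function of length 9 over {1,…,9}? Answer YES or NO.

Rearranged: b = (1, 2, 2, 2, 3, 5, 5, 7, 7).
  b_1=1 ≤ 1
  b_2=2 ≤ 2
  b_3=2 ≤ 3
  b_4=2 ≤ 4
  b_5=3 ≤ 5
  b_6=5 ≤ 6
  b_7=5 ≤ 7
  b_8=7 ≤ 8
  b_9=7 ≤ 9
All bounds hold ⇒ YES

YES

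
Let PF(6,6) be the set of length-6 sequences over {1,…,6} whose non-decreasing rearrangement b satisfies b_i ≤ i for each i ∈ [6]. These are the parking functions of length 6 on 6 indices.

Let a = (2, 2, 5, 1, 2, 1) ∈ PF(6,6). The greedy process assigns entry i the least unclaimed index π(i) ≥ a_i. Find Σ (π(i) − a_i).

Σπ = 21 ({1..6} each once); Σa = 2+2+5+1+2+1 = 13; disp = 21−13 = 8.

8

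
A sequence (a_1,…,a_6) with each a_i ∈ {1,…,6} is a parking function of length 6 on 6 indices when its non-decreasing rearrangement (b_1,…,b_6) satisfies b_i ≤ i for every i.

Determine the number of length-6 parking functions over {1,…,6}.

#PF = (6−6+1)·(6+1)^(6−1) = 1 · 16807 = 16807 (Pollak)
E.g. (5,1,6,2,1,4) → sorted (1,1,2,4,5,6): b_i ≤ i ∀i, a PF.

16807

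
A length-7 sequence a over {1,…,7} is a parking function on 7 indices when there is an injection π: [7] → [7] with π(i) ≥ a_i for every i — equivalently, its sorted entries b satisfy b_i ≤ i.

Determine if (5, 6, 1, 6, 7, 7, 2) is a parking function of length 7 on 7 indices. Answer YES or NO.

NO

Order a: b = (1, 2, 5, 6, 6, 7, 7).
  b_1=1 ≤ 1
  b_2=2 ≤ 2
  b_3=5 > 3
  fails at i=3 ⇒ NO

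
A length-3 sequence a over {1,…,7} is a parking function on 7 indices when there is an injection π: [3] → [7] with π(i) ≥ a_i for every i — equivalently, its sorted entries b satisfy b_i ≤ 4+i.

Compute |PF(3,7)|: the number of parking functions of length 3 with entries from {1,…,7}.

320

#PF = (7−3+1)·(7+1)^(3−1) = 5 · 64 = 320 (Pollak)
One tuple (1,6,4) → sorted (1,4,6): b_i ≤ 4+i ∀i, a PF.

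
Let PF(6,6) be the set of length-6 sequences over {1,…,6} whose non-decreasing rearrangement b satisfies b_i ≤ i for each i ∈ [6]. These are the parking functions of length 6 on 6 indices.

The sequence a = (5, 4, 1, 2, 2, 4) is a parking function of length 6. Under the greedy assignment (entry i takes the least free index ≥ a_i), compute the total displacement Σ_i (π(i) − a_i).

Σπ = 6·7/2 = 21 (π permutes [6]); Σa = 5+4+1+2+2+4 = 18; disp = 21−18 = 3.

3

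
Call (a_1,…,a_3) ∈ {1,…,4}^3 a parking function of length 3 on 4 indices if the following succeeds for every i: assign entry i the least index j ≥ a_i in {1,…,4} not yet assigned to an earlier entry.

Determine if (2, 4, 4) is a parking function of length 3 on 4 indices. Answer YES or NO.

Order a: b = (2, 4, 4).
  b_1=2 ≤ 2
  b_2=4 > 3
  fails at i=2 ⇒ NO

NO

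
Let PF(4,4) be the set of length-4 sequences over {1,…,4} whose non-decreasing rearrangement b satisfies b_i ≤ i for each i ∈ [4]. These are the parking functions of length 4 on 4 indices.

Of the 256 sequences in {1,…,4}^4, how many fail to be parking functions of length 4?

|PF| = (4−4+1)·(4+1)^(4−1) = 1·125 = 125 (Pollak)
E.g. (4,3,4,3) → sorted (3,3,4,4): b_1=3>1, not a PF.
Total 256; non-PF = 256−125 = 131

131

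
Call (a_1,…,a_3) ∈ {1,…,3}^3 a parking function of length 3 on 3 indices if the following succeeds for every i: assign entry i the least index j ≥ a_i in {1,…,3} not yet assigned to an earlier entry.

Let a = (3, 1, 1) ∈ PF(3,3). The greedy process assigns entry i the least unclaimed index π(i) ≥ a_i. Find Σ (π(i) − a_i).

1

Σπ(i) = 1+…+3 = 6; Σa = 3+1+1 = 5; disp = 6−5 = 1.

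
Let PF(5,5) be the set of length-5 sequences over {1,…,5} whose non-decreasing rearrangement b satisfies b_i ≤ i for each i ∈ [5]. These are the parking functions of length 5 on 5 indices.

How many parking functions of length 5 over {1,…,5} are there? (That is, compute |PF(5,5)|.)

Count = 1·6^4 = 1×1296 = 1296 (Pollak)
Check (4,4,1,3,1) → sorted (1,1,3,4,4): b_i ≤ i ∀i, a PF.

1296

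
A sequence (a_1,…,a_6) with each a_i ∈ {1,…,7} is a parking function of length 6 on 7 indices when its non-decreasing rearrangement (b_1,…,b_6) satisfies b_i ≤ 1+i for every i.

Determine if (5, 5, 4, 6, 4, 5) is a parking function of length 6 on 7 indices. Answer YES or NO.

NO

Rearranged: b = (4, 4, 5, 5, 5, 6).
  b_1=4 > 2
  fails at i=1 ⇒ NO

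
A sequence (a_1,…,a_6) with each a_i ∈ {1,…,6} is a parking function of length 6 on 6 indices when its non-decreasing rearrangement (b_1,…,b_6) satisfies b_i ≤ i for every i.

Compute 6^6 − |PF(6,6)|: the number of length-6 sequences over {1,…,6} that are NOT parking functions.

29849

|PF(6,6)| = (7−6)·7^(6−1) = 1 · 16807 = 16807 [KW]
One tuple (4,5,5,1,6,6) → sorted (1,4,5,5,6,6): b_2=4>2, not a PF.
6^6 − 16807 = 46656 − 16807 = 29849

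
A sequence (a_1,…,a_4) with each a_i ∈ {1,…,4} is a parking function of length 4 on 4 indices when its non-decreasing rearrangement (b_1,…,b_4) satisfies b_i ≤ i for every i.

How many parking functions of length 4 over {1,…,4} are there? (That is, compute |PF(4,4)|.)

#PF = (5−4)·5^(4−1) = 1·125 = 125 [KW]
Check (2,4,1,1) → sorted (1,1,2,4): b_i ≤ i ∀i, a PF.

125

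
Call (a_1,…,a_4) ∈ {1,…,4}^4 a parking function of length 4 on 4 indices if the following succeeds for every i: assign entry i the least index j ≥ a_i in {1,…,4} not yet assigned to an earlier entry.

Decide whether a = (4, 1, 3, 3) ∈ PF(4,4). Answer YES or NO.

Sorted: b = (1, 3, 3, 4).
  b_1=1 ≤ 1
  b_2=3 > 2
  fails at i=2 ⇒ NO

NO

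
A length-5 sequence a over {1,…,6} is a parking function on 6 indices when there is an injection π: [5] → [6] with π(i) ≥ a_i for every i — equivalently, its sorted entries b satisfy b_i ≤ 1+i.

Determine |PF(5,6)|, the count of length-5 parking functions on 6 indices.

|PF(5,6)| = 2·7^4 = 2 · 2401 = 4802
E.g. (1,2,1,2,3) → sorted (1,1,2,2,3): b_i ≤ 1+i ∀i, a PF.

4802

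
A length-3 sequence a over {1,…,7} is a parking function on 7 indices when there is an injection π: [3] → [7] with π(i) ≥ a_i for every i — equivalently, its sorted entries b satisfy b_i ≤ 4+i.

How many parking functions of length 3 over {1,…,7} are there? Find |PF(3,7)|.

320

|PF(3,7)| = 5·8^2 = 5 · 64 = 320 (Konheim–Weiss)
Example (5,1,1) → sorted (1,1,5): b_i ≤ 4+i ∀i, a PF.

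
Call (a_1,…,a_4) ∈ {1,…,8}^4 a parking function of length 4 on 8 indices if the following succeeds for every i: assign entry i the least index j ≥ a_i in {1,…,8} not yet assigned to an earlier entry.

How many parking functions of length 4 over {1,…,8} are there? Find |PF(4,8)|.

3645

|PF| = 5·9^3 = 5 · 729 = 3645 (Pollak)
E.g. (6,5,8,4) → sorted (4,5,6,8): b_i ≤ 4+i ∀i, a PF.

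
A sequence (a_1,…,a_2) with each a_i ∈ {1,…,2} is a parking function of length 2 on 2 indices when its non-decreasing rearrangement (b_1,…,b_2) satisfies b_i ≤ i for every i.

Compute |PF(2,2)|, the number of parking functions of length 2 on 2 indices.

3

|PF(2,2)| = (2+1−2)·(2+1)^{2−1} = 1×3 = 3 (Konheim–Weiss)
Check (2,1) → sorted (1,2): b_i ≤ i ∀i, a PF.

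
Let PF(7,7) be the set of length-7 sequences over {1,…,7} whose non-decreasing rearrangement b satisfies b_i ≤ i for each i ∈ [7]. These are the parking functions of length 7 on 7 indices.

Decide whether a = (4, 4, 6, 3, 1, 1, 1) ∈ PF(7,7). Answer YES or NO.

Sorted: b = (1, 1, 1, 3, 4, 4, 6).
  b_1=1 ≤ 1
  b_2=1 ≤ 2
  b_3=1 ≤ 3
  b_4=3 ≤ 4
  b_5=4 ≤ 5
  b_6=4 ≤ 6
  b_7=6 ≤ 7
All bounds hold ⇒ YES

YES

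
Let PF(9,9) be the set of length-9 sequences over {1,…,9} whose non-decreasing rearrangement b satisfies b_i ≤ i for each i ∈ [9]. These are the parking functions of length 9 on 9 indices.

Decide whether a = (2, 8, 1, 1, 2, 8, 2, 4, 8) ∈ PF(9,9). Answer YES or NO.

NO

Rearranged: b = (1, 1, 2, 2, 2, 4, 8, 8, 8).
  b_1=1 ≤ 1
  b_2=1 ≤ 2
  b_3=2 ≤ 3
  b_4=2 ≤ 4
  b_5=2 ≤ 5
  b_6=4 ≤ 6
  b_7=8 > 7
  fails at i=7 ⇒ NO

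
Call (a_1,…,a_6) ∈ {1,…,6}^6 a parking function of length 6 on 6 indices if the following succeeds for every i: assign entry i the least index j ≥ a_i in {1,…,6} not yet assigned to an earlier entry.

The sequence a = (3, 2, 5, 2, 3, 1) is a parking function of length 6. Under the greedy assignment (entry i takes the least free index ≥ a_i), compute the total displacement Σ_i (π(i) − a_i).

5

Σπ(i) = 1+…+6 = 21; Σa = 3+2+5+2+3+1 = 16; disp = 21−16 = 5.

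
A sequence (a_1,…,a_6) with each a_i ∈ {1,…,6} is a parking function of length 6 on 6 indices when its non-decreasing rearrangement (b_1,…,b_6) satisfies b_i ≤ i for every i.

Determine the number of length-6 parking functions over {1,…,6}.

|PF| = (6+1−6)·(6+1)^{6−1} = 1·16807 = 16807 (Pollak)
One tuple (2,1,1,1,6,4) → sorted (1,1,1,2,4,6): b_i ≤ i ∀i, a PF.

16807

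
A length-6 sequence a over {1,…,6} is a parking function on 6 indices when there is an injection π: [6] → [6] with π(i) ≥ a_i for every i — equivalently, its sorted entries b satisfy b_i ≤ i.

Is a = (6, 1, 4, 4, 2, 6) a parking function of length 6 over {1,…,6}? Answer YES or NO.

Order a: b = (1, 2, 4, 4, 6, 6).
  b_1=1 ≤ 1
  b_2=2 ≤ 2
  b_3=4 > 3
  fails at i=3 ⇒ NO

NO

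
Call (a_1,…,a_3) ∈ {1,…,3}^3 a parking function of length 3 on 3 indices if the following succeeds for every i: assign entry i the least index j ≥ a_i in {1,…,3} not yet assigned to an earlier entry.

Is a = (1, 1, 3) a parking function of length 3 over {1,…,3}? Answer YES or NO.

YES

Sorted: b = (1, 1, 3).
  b_1=1 ≤ 1
  b_2=1 ≤ 2
  b_3=3 ≤ 3
All bounds hold ⇒ YES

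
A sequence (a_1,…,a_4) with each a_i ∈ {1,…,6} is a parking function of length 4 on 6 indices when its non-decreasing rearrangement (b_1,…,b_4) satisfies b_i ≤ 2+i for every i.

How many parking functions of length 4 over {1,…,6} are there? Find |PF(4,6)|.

Count = 3·7^3 = 3 · 343 = 1029 (Konheim–Weiss)
E.g. (5,3,1,6) → sorted (1,3,5,6): b_i ≤ 2+i ∀i, a PF.

1029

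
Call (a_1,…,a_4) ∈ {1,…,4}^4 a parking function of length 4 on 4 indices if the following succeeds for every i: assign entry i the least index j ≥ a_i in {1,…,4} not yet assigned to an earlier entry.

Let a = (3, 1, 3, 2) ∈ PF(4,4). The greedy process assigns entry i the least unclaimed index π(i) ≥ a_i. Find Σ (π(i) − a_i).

1

Σπ = 4·5/2 = 10 (π permutes [4]); Σa = 3+1+3+2 = 9; disp = 10−9 = 1.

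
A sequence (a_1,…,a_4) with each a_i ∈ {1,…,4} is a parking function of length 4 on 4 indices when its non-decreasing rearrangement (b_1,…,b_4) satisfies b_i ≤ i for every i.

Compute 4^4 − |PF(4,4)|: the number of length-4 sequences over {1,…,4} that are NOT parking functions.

131

|PF(4,4)| = (4−4+1)·(4+1)^(4−1) = 1·125 = 125 (Pollak)
Check (3,3,4,2) → sorted (2,3,3,4): b_1=2>1, not a PF.
4^4 − 125 = 256 − 125 = 131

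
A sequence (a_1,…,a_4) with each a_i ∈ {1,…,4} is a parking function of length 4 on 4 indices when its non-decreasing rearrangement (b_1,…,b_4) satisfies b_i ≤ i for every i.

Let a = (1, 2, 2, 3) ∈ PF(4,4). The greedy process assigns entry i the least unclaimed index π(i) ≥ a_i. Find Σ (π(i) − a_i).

Σπ(i) = 1+…+4 = 10; Σa = 1+2+2+3 = 8; disp = 10−8 = 2.

2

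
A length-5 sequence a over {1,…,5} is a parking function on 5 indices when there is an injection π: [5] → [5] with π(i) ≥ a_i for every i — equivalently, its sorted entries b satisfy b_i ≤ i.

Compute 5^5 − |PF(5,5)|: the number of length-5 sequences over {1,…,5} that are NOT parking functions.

Count = (5+1−5)·(5+1)^{5−1} = 1 · 1296 = 1296 (Pollak)
E.g. (4,4,2,5,4) → sorted (2,4,4,4,5): b_1=2>1, not a PF.
Total 3125; non-PF = 3125−1296 = 1829

1829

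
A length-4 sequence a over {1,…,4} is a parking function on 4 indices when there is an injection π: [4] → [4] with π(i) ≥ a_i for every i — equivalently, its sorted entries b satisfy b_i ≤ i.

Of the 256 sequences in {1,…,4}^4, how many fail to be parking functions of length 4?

|PF| = (4−4+1)·(4+1)^(4−1) = 1×125 = 125
One tuple (4,4,1,2) → sorted (1,2,4,4): b_3=4>3, not a PF.
Total 256; non-PF = 256−125 = 131

131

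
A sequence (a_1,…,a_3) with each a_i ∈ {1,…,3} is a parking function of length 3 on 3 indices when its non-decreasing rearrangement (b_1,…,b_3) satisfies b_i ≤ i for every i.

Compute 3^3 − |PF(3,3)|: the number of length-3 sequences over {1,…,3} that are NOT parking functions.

#PF = (4−3)·4^(3−1) = 1 · 16 = 16 (Konheim–Weiss)
E.g. (3,3,2) → sorted (2,3,3): b_1=2>1, not a PF.
So 27 − 16 = 11 fail.

11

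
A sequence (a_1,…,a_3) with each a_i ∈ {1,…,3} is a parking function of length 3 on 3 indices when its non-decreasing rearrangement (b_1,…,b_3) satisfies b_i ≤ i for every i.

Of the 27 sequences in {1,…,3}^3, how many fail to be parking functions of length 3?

11

#PF = (3−3+1)·(3+1)^(3−1) = 1·16 = 16 (Konheim–Weiss)
E.g. (2,2,3) → sorted (2,2,3): b_1=2>1, not a PF.
So 27 − 16 = 11 fail.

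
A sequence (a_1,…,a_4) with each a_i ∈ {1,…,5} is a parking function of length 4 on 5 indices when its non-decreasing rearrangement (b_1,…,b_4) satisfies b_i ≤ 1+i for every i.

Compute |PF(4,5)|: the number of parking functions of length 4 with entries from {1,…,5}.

432

#PF = (6−4)·6^(4−1) = 2×216 = 432 (Konheim–Weiss)
E.g. (4,2,4,2) → sorted (2,2,4,4): b_i ≤ 1+i ∀i, a PF.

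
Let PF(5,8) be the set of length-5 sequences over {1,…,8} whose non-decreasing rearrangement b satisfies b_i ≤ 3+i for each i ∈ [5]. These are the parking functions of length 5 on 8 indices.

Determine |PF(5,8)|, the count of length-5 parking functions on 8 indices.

26244

|PF(5,8)| = (8+1−5)·(8+1)^{5−1} = 4 · 6561 = 26244 (Konheim–Weiss)
Example (3,7,8,1,3) → sorted (1,3,3,7,8): b_i ≤ 3+i ∀i, a PF.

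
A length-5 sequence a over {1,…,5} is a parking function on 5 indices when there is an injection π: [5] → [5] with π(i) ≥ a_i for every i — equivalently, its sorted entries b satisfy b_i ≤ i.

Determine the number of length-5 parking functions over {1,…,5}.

Count = (5−5+1)·(5+1)^(5−1) = 1 · 1296 = 1296
E.g. (3,1,3,1,1) → sorted (1,1,1,3,3): b_i ≤ i ∀i, a PF.

1296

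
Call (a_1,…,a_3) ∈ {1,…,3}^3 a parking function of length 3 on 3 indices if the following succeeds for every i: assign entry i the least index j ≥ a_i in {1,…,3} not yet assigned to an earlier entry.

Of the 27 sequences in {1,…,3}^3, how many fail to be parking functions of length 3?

11

|PF(3,3)| = (3−3+1)·(3+1)^(3−1) = 1·16 = 16 [KW]
Example (3,2,3) → sorted (2,3,3): b_1=2>1, not a PF.
So 27 − 16 = 11 fail.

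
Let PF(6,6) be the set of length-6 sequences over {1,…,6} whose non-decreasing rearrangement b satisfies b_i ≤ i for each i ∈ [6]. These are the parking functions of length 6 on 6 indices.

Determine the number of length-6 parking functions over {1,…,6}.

16807

|PF| = (7−6)·7^(6−1) = 1 · 16807 = 16807 (Pollak)
E.g. (1,3,3,3,2,5) → sorted (1,2,3,3,3,5): b_i ≤ i ∀i, a PF.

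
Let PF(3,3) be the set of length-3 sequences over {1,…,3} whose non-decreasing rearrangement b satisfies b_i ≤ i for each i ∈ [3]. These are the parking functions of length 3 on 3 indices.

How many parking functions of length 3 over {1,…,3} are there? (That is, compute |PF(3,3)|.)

#PF = (3+1−3)·(3+1)^{3−1} = 1 · 16 = 16 (Pollak)
Example (1,2,3) → sorted (1,2,3): b_i ≤ i ∀i, a PF.

16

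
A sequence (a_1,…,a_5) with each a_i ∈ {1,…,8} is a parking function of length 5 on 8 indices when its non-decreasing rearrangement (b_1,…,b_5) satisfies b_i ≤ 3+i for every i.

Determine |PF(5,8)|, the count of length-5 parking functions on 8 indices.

26244

|PF(5,8)| = (8+1−5)·(8+1)^{5−1} = 4 · 6561 = 26244
Example (6,1,7,8,3) → sorted (1,3,6,7,8): b_i ≤ 3+i ∀i, a PF.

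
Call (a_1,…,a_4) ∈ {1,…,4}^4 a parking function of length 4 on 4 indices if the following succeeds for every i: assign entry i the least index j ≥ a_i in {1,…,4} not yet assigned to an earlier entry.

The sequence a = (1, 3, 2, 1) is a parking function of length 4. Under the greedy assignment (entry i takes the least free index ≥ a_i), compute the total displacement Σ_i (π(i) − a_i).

Σπ = 4·5/2 = 10 (π permutes [4]); Σa = 1+3+2+1 = 7; disp = 10−7 = 3.

3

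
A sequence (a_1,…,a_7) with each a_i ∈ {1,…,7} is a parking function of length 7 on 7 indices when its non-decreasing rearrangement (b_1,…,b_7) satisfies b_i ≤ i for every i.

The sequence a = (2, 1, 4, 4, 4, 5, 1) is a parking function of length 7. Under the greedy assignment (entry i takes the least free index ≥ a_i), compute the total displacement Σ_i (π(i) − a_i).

7

Σπ(i) = 1+…+7 = 28; Σa = 2+1+4+4+4+5+1 = 21; disp = 28−21 = 7.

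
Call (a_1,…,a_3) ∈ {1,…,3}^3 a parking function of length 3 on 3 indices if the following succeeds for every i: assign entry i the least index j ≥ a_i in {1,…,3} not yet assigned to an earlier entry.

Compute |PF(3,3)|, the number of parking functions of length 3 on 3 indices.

|PF| = (3+1−3)·(3+1)^{3−1} = 1 · 16 = 16 (Konheim–Weiss)
Check (1,3,1) → sorted (1,1,3): b_i ≤ i ∀i, a PF.

16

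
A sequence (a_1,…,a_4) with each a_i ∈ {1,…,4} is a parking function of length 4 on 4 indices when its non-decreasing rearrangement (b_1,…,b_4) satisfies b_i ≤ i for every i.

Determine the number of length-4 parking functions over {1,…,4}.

125

Count = (5−4)·5^(4−1) = 1·125 = 125 [KW]
Example (1,4,2,1) → sorted (1,1,2,4): b_i ≤ i ∀i, a PF.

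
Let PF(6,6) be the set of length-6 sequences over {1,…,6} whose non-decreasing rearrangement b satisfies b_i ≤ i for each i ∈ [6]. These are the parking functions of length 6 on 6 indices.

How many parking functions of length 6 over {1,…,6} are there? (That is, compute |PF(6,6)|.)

16807

|PF(6,6)| = (6−6+1)·(6+1)^(6−1) = 1·16807 = 16807
One tuple (2,4,4,2,1,2) → sorted (1,2,2,2,4,4): b_i ≤ i ∀i, a PF.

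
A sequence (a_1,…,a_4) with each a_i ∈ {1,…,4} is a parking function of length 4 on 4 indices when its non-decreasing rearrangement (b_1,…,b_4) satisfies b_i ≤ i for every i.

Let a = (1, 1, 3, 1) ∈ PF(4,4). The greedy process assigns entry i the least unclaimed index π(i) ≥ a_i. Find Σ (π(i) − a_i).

4

Σπ = 10 ({1..4} each once); Σa = 1+1+3+1 = 6; disp = 10−6 = 4.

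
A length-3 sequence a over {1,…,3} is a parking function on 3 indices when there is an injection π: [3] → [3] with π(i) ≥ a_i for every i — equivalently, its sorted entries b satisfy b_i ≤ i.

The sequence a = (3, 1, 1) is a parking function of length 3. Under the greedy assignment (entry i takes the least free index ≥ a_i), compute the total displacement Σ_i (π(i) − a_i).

Σπ = 6 ({1..3} each once); Σa = 3+1+1 = 5; disp = 6−5 = 1.

1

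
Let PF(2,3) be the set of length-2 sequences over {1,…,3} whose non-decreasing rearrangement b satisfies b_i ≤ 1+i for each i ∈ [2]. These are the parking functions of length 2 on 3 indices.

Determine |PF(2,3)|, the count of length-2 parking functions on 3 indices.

|PF(2,3)| = (3+1−2)·(3+1)^{2−1} = 2×4 = 8
E.g. (2,3) → sorted (2,3): b_i ≤ 1+i ∀i, a PF.

8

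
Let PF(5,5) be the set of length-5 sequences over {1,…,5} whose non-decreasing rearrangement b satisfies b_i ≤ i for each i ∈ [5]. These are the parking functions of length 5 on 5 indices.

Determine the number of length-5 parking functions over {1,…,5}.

1296

Count = 1·6^4 = 1×1296 = 1296 [KW]
E.g. (4,3,1,1,4) → sorted (1,1,3,4,4): b_i ≤ i ∀i, a PF.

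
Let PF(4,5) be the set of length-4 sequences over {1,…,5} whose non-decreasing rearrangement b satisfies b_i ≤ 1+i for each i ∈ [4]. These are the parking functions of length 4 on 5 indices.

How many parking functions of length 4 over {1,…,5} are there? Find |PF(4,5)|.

|PF| = (5−4+1)·(5+1)^(4−1) = 2·216 = 432 (Pollak)
E.g. (3,2,2,5) → sorted (2,2,3,5): b_i ≤ 1+i ∀i, a PF.

432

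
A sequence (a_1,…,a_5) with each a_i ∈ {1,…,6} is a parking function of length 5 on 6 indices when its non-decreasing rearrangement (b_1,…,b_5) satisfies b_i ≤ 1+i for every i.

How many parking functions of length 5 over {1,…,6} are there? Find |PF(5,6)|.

4802

|PF(5,6)| = 2·7^4 = 2×2401 = 4802 (Konheim–Weiss)
Example (4,4,2,4,3) → sorted (2,3,4,4,4): b_i ≤ 1+i ∀i, a PF.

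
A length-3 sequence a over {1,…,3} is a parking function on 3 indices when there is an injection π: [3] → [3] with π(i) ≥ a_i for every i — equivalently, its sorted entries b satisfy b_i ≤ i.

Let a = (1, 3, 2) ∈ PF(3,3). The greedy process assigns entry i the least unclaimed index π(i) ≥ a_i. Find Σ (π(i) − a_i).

Σπ(i) = 1+…+3 = 6; Σa = 1+3+2 = 6; disp = 6−6 = 0.

0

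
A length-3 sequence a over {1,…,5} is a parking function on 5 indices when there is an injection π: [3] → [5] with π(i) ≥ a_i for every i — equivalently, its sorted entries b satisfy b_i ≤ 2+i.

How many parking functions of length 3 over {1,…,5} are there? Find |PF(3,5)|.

108

|PF(3,5)| = (5+1−3)·(5+1)^{3−1} = 3·36 = 108
Example (3,2,2) → sorted (2,2,3): b_i ≤ 2+i ∀i, a PF.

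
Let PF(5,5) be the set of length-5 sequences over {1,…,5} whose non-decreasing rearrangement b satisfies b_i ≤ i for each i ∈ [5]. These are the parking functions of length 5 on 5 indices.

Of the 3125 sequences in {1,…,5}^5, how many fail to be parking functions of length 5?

#PF = (5−5+1)·(5+1)^(5−1) = 1 · 1296 = 1296 [KW]
E.g. (3,4,1,4,4) → sorted (1,3,4,4,4): b_2=3>2, not a PF.
5^5 − 1296 = 3125 − 1296 = 1829

1829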